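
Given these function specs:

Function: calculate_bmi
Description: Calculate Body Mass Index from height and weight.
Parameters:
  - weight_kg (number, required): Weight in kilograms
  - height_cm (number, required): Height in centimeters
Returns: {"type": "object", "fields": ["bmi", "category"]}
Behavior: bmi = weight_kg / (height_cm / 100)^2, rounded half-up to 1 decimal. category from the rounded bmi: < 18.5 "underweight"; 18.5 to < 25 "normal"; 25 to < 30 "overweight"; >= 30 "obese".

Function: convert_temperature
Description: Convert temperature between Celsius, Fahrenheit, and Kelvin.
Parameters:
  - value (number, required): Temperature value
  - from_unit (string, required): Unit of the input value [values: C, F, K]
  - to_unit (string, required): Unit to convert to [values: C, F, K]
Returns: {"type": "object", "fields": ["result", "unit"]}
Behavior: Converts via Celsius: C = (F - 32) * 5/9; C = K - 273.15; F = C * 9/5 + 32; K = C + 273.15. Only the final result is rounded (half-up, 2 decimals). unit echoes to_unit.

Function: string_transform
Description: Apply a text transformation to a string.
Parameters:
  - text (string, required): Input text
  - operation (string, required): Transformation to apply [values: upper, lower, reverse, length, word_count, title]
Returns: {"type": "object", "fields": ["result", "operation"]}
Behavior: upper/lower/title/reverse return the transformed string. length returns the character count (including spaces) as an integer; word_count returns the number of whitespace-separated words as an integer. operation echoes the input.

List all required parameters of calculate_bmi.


Parameters of calculate_bmi and their required/optional flag:
  weight_kg: required
  height_cm: required
height_cm, weight_kg


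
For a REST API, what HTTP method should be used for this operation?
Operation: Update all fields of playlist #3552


GET = read, POST = create, PUT = update/replace, DELETE = remove
This operation is an update/replace.
PUT


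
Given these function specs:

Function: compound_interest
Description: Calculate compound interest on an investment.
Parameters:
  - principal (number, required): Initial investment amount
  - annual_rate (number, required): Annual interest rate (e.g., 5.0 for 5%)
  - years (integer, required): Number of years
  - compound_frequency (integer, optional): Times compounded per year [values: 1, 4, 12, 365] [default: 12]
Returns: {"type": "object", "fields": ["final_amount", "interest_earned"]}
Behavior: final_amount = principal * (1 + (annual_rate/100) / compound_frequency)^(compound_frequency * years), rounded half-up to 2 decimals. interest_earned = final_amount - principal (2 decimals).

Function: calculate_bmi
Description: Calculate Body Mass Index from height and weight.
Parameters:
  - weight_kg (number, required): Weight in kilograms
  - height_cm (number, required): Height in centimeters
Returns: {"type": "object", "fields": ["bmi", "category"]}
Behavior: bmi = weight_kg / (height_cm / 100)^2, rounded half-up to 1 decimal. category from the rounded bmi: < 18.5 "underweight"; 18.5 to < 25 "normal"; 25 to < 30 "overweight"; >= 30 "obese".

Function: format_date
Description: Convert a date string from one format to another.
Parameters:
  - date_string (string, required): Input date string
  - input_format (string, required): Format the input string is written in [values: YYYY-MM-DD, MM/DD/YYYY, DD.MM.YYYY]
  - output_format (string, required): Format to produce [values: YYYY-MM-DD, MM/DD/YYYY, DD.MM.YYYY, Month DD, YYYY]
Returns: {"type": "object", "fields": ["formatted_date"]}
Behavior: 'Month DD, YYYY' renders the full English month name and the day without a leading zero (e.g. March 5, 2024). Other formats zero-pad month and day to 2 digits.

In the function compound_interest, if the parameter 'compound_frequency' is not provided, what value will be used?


The compound_interest spec declares:
  - compound_frequency (integer, optional): Times compounded per year [values: 1, 4, 12, 365] [default: 12]
Default:
12


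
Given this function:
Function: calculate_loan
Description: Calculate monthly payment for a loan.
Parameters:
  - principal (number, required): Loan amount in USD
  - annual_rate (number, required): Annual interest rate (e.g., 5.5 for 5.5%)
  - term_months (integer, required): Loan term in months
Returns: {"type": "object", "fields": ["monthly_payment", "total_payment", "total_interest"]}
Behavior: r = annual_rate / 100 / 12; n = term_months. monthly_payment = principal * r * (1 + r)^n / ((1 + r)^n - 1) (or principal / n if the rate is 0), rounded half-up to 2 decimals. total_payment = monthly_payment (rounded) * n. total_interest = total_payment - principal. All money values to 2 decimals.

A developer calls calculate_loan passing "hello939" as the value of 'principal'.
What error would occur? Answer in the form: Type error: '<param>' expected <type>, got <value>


Spec: 'principal' is declared as number; "hello939" is a string.
Type error: 'principal' expected number, got "hello939"


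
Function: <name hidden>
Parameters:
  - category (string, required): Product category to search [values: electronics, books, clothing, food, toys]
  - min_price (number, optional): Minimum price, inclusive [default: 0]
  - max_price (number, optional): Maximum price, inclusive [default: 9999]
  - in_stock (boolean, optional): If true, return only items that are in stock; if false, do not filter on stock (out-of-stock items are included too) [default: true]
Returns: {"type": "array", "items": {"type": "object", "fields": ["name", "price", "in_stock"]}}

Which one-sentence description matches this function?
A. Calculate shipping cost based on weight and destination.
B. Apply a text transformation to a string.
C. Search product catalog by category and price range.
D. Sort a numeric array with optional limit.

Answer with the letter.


Parameters category, min_price, max_price, in_stock and return "array" fit: Search product catalog by category and price range.
C


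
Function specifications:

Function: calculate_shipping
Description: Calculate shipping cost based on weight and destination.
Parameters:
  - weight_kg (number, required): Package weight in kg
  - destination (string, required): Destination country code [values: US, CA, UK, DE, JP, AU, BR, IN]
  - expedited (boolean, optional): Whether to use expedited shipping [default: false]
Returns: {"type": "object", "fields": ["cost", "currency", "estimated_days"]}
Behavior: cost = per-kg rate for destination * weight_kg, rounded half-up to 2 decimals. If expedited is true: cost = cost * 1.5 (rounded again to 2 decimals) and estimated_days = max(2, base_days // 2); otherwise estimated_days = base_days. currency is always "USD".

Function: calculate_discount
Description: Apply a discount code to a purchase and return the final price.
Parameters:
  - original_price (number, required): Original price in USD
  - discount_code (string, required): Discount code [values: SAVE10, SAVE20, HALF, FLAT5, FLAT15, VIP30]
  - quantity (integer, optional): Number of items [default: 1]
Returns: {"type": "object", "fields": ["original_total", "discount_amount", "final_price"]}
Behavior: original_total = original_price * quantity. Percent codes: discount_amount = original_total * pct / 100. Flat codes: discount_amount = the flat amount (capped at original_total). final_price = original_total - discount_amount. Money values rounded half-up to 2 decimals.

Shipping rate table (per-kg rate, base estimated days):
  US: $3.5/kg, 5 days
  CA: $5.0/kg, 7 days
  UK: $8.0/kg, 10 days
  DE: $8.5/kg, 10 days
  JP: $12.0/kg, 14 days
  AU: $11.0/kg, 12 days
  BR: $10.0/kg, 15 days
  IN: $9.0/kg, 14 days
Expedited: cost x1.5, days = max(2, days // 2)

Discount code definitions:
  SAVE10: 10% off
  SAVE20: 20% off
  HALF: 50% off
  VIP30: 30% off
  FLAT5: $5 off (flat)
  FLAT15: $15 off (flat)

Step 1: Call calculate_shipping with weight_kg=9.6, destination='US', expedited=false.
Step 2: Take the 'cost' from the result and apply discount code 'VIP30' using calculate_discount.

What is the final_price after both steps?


Step 1: calculate_shipping(weight_kg=9.6, destination=US, expedited=false)
  Rate for US: $3.5/kg, base 5 days
  cost = 3.5 * 9.6 = 33.6 -> 33.60
  expedited not set/false: estimated_days = 5
  -> cost = 33.60 USD
Step 2: calculate_discount(original_price=33.6, discount_code=VIP30, quantity=1)
  original_total = 33.6 * 1 = 33.60
  VIP30 = 30% off: discount_amount = 33.60 * 30/100 = 10.08 -> 10.08
  final_price = 33.60 - 10.08 = 23.52
  -> final_price = 23.52
$23.52


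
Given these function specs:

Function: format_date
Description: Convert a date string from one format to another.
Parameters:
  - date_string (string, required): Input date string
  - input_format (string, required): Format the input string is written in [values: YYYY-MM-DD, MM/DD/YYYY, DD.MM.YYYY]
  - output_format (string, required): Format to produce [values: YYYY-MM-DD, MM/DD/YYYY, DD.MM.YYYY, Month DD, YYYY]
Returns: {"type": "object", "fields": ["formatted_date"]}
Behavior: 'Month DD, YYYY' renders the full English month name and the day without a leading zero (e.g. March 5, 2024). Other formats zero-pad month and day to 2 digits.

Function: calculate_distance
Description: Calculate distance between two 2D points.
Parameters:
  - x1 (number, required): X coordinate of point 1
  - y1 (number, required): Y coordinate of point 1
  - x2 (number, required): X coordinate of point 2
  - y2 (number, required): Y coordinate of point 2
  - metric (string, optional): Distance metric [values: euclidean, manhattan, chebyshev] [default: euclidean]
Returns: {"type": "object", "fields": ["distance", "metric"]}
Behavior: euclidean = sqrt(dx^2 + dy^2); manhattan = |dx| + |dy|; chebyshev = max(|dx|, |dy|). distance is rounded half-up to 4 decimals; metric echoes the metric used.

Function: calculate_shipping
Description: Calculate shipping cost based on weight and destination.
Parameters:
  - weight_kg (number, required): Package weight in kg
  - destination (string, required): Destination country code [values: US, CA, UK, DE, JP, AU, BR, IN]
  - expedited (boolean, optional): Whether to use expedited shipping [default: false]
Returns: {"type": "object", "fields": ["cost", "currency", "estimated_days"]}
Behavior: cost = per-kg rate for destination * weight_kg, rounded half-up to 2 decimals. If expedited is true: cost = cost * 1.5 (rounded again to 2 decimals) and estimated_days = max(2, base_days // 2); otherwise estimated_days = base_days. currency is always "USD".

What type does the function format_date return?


The format_date spec declares Returns: {"type": "object", "fields": ["formatted_date"]}
Type:
object


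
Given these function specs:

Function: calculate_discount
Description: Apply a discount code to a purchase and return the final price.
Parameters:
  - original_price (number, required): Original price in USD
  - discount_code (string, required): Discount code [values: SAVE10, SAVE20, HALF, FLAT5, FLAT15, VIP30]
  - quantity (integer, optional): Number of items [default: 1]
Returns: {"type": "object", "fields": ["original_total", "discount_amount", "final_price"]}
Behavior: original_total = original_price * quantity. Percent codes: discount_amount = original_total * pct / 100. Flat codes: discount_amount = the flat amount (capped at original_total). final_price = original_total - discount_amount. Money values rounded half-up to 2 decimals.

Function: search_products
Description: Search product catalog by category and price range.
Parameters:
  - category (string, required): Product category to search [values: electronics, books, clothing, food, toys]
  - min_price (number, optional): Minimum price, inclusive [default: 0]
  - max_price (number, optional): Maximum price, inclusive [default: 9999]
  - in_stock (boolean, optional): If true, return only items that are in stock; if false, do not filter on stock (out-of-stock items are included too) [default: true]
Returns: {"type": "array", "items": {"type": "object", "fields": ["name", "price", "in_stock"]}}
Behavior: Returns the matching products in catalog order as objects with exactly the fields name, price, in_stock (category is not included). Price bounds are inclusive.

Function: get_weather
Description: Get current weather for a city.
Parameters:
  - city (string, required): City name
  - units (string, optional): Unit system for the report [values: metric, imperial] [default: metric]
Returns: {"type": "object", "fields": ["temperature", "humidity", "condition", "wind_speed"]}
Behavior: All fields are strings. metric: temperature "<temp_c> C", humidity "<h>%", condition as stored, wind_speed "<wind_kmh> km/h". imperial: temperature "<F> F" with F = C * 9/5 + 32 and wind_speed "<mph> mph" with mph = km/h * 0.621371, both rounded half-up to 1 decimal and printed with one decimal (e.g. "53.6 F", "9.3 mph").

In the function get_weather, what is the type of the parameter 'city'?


The get_weather spec declares:
  - city (string, required): City name
Type:
string


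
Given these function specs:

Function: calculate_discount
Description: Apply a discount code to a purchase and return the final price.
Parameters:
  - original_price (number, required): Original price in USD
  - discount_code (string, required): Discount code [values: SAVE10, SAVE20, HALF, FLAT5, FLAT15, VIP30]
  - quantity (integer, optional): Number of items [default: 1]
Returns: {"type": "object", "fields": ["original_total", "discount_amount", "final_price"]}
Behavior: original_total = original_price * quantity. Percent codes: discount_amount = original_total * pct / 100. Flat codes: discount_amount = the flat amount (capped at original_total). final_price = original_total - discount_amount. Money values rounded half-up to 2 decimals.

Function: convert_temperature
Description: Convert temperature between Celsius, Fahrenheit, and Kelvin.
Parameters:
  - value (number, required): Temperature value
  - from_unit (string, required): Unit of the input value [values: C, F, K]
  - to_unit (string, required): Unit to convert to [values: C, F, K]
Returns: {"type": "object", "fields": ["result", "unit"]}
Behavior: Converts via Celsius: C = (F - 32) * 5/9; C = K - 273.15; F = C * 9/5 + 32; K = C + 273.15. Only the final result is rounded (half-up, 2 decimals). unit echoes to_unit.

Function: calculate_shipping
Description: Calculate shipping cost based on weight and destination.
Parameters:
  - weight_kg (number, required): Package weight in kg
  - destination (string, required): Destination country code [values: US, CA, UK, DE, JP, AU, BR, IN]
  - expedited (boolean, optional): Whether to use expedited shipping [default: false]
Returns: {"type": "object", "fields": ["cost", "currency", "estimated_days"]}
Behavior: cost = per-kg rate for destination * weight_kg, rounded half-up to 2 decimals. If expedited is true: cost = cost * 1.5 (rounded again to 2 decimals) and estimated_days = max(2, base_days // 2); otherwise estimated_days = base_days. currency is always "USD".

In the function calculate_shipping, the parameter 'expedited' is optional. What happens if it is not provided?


The calculate_shipping spec declares:
  - expedited (boolean, optional): Whether to use expedited shipping [default: false]
It defaults to false


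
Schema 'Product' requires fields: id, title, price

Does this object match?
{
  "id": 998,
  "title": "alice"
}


Checking required fields...
Missing: price
Invalid - missing required field 'price'


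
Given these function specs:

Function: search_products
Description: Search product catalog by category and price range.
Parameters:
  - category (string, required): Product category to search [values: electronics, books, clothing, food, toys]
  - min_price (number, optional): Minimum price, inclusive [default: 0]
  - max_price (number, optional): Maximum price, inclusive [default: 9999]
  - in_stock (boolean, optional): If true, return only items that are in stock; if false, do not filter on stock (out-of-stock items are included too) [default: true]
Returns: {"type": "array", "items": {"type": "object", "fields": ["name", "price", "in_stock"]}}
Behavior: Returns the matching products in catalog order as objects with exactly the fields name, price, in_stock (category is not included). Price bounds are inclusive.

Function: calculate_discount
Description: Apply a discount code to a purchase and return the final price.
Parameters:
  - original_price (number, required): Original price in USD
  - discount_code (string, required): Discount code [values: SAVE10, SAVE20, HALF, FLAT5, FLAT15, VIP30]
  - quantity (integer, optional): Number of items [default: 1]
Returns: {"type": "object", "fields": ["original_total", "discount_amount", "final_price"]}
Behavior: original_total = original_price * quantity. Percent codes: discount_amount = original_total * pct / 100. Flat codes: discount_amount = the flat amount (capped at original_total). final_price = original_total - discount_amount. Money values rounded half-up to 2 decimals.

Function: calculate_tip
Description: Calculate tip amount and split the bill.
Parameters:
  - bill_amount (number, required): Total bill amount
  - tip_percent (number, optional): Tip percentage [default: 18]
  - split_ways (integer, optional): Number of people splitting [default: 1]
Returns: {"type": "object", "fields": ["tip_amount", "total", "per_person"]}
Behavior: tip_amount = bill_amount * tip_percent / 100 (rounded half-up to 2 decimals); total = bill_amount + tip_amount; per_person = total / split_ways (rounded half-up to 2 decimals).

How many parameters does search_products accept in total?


Parameters of search_products: category (required), min_price (optional), max_price (optional), in_stock (optional)
Total:
4


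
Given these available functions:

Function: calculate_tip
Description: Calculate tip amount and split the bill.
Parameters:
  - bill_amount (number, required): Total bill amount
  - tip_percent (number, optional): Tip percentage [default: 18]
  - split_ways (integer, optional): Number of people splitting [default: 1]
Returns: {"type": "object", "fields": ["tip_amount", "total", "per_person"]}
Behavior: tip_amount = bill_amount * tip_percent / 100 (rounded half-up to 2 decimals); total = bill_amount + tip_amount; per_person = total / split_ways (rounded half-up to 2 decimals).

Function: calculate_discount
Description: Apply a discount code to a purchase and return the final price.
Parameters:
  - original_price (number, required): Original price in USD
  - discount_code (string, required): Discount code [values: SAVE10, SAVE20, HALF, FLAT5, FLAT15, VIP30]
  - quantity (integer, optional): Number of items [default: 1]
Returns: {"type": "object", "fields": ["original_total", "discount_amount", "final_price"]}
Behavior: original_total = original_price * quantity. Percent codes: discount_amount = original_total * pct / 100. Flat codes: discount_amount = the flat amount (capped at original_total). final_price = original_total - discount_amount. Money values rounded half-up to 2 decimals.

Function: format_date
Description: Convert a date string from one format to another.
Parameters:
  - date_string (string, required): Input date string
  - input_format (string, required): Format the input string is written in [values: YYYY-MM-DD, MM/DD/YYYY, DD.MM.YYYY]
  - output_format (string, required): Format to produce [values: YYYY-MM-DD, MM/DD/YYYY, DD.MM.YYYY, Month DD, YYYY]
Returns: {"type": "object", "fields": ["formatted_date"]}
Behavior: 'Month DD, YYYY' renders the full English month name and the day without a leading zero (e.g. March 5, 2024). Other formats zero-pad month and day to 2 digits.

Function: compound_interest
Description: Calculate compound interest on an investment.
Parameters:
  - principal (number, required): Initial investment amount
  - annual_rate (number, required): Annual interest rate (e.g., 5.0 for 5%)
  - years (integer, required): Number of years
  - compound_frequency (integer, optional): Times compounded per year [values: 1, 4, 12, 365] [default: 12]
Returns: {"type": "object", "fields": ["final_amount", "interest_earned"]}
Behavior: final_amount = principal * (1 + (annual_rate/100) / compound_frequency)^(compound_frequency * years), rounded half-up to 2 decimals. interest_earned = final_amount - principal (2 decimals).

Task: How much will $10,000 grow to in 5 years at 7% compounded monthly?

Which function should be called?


The task needs a function whose description is: Calculate compound interest on an investment.
compound_interest


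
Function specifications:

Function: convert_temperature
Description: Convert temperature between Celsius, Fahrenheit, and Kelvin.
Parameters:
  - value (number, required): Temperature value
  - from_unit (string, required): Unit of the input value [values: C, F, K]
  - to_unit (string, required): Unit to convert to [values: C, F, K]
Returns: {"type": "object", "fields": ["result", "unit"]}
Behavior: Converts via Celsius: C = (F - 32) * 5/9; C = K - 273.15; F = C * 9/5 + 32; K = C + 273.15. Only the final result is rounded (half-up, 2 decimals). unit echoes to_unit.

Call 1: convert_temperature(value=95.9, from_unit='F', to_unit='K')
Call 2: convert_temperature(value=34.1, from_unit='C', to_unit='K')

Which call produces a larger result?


Call 1:
  To C: (95.9 - 32) * 5/9 = 35.5
  To K: 35.5 + 273.15 = 308.65
  Round to 2 decimals: 308.65
  -> 308.65 K
Call 2:
  Input already in C: 34.1
  To K: 34.1 + 273.15 = 307.25
  Round to 2 decimals: 307.25
  -> 307.25 K
Call 1 (308.65 K)


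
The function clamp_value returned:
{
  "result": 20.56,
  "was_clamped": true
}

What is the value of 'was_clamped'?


true


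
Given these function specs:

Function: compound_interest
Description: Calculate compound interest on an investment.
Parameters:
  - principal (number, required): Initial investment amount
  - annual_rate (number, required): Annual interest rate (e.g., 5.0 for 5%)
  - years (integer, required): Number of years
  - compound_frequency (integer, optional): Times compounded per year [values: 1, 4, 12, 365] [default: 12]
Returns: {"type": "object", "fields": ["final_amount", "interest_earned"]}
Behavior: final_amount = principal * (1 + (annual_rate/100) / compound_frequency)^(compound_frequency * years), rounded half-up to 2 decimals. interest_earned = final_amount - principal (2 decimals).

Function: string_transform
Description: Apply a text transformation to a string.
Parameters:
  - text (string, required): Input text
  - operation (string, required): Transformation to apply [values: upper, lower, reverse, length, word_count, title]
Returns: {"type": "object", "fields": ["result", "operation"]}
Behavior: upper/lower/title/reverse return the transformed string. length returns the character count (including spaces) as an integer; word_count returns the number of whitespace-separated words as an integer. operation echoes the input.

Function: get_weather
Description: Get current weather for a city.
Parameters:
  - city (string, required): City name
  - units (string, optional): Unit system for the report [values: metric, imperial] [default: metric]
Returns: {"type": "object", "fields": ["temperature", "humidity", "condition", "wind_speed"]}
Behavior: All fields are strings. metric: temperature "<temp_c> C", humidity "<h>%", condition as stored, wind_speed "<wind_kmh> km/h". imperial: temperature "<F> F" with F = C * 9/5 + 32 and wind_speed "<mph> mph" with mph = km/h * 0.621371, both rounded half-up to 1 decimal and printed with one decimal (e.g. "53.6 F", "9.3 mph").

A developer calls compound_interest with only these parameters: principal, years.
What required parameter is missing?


Required parameters: principal, annual_rate, years
Provided: principal, years
Missing: annual_rate
annual_rate


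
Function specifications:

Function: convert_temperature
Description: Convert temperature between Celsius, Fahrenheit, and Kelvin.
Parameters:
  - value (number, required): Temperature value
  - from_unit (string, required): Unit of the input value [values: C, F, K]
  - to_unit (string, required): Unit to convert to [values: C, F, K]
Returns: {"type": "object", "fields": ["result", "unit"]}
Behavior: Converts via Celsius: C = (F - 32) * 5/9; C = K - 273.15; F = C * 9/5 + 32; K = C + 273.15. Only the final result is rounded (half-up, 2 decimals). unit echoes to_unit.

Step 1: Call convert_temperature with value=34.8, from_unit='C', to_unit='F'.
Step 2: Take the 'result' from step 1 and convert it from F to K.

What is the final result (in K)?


Step 1: convert_temperature(value=34.8, from_unit=C, to_unit=F)
  Input already in C: 34.8
  To F: 34.8 * 9/5 + 32 = 94.64
  Round to 2 decimals: 94.64
  -> result = 94.64 F
Step 2: convert_temperature(value=94.64, from_unit=F, to_unit=K)
  To C: (94.64 - 32) * 5/9 = 34.8
  To K: 34.8 + 273.15 = 307.95
  Round to 2 decimals: 307.95
  -> result = 307.95 K
307.95 K


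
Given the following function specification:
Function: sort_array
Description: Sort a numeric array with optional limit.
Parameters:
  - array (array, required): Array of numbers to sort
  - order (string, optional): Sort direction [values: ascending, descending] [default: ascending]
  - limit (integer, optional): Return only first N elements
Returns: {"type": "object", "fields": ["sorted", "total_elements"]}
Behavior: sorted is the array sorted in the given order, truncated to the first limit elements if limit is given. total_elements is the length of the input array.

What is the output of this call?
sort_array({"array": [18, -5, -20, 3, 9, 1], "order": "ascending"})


sorted ascending: [-20, -5, 1, 3, 9, 18]
total_elements = len(input) = 6
Output:
{"sorted": [-20, -5, 1, 3, 9, 18], "total_elements": 6}


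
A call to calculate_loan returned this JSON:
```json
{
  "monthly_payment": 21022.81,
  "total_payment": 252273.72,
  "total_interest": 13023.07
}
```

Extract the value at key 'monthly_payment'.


21022.81


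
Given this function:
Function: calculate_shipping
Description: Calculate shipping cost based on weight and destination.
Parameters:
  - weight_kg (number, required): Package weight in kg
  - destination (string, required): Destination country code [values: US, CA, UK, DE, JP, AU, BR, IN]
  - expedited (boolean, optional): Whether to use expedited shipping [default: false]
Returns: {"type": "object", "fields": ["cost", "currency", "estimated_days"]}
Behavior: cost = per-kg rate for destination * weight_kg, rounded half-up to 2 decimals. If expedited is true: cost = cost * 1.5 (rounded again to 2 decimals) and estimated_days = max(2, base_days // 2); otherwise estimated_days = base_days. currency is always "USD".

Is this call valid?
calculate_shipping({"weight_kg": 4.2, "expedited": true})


Checking required parameters...
Missing required parameter: destination
Invalid - missing required parameter 'destination'


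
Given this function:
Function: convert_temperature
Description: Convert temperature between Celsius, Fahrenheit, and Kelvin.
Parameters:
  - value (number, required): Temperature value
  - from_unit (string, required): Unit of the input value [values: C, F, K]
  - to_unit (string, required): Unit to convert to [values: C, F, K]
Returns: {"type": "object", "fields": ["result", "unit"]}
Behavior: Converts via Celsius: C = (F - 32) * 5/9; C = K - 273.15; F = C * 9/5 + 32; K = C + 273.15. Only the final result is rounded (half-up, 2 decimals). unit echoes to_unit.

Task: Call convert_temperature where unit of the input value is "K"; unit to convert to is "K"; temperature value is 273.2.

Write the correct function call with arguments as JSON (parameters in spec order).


Mapping each described value to its parameter name:
  'Unit of the input value' -> from_unit = "K"
  'Unit to convert to' -> to_unit = "K"
  'Temperature value' -> value = 273.2
convert_temperature({"value": 273.2, "from_unit": "K", "to_unit": "K"})


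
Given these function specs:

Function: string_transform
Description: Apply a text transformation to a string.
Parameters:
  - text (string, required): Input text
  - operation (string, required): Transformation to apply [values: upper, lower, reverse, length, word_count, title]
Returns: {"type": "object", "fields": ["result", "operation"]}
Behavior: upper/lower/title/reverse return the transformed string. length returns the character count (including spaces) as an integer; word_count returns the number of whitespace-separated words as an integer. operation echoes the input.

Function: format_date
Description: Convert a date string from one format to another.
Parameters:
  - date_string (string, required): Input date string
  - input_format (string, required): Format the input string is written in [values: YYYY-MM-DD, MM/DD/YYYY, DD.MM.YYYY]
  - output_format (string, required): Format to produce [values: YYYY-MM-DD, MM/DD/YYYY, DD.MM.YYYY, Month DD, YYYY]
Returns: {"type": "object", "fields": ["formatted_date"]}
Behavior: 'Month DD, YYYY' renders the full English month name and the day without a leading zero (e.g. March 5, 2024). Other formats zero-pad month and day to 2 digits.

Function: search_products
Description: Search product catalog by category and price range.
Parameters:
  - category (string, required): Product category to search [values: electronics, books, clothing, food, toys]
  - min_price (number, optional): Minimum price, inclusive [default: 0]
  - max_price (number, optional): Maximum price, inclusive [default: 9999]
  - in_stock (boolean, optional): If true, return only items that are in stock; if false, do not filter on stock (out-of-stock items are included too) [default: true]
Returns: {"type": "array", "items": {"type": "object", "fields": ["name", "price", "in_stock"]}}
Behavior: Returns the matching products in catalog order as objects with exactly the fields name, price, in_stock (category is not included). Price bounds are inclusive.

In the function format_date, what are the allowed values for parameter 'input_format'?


The format_date spec declares:
  - input_format (string, required): Format the input string is written in [values: YYYY-MM-DD, MM/DD/YYYY, DD.MM.YYYY]
Allowed values:
YYYY-MM-DD, MM/DD/YYYY, DD.MM.YYYY


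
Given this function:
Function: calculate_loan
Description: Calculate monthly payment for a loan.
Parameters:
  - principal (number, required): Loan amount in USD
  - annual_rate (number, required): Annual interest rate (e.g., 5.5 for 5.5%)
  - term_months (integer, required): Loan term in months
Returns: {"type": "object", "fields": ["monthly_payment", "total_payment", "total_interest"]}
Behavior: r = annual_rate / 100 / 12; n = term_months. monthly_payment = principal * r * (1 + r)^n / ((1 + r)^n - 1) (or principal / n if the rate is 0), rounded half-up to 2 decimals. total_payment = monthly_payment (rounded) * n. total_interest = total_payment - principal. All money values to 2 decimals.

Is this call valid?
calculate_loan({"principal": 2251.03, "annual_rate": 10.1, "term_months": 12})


Checking all required parameters present and types match... All valid.
Valid


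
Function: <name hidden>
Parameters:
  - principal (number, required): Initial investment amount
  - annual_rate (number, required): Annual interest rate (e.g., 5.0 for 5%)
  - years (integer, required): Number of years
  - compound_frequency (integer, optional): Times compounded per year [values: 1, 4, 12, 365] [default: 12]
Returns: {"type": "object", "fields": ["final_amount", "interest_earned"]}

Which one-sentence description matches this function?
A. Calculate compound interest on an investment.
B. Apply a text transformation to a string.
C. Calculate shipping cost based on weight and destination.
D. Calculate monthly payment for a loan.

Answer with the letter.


Parameters principal, annual_rate, years, compound_frequency and return ["final_amount", "interest_earned"] fit: Calculate compound interest on an investment.
A


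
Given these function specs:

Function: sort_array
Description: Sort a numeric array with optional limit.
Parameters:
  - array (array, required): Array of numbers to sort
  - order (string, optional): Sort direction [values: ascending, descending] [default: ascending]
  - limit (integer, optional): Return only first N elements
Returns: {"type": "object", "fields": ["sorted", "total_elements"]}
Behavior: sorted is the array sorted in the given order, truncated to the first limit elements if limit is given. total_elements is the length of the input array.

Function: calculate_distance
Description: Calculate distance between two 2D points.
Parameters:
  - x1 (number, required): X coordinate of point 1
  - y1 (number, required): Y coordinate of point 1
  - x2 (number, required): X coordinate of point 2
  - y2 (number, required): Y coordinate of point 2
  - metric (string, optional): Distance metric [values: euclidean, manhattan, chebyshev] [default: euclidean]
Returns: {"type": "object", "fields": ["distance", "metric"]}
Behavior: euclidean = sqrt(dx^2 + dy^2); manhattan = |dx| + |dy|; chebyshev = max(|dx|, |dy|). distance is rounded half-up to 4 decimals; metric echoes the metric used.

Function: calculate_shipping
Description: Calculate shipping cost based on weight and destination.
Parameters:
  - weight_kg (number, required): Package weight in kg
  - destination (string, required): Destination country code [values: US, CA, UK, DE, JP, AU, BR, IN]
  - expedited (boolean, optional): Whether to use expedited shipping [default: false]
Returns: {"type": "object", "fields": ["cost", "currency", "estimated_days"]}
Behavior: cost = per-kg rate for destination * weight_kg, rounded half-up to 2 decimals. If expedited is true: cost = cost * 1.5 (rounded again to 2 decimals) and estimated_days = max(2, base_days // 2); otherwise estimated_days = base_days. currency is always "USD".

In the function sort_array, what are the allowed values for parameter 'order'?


The sort_array spec declares:
  - order (string, optional): Sort direction [values: ascending, descending] [default: ascending]
Allowed values:
ascending, descending


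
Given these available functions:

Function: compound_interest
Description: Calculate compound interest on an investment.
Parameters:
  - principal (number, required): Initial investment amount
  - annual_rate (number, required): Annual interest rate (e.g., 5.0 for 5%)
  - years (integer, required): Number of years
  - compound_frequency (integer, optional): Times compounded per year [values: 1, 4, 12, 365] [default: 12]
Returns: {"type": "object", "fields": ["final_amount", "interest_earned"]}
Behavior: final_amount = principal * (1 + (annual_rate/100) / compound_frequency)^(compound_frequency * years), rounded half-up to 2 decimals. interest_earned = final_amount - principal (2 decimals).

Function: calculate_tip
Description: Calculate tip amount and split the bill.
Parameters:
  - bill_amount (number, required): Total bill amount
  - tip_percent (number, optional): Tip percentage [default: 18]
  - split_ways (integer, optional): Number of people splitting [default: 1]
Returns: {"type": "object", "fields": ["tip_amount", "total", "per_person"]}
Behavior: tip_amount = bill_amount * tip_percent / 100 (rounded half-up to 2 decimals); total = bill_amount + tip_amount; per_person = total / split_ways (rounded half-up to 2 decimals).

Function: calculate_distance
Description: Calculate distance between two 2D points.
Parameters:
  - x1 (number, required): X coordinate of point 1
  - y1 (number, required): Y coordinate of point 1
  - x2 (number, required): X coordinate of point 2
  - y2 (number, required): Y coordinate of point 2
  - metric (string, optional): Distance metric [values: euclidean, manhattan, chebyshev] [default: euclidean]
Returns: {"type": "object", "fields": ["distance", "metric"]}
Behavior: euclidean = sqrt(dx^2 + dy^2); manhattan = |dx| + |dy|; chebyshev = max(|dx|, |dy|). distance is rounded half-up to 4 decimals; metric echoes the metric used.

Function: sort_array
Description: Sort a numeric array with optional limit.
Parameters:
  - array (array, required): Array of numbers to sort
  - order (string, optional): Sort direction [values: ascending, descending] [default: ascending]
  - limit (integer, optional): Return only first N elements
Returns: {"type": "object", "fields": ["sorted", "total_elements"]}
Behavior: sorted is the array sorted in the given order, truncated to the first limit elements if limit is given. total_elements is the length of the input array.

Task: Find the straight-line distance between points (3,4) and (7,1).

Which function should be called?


The task needs a function whose description is: Calculate distance between two 2D points.
calculate_distance


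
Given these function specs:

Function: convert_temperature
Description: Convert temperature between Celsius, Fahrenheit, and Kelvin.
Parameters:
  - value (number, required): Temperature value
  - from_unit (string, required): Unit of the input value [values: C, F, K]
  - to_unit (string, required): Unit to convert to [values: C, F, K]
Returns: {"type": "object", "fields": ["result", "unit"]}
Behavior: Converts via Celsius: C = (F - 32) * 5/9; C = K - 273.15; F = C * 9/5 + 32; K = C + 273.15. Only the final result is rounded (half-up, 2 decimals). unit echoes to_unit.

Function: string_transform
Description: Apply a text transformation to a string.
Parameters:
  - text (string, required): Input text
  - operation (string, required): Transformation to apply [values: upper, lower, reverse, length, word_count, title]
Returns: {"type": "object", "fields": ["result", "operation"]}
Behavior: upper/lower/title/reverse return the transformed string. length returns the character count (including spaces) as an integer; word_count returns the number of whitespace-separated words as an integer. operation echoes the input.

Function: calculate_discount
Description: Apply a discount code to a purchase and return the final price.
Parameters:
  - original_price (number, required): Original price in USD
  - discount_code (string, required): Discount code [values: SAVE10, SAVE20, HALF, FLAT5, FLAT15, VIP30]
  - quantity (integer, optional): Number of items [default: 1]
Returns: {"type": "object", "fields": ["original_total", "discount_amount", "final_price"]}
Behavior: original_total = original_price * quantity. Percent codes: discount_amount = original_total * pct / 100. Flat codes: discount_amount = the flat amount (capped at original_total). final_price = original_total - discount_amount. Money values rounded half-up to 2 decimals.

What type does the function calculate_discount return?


The calculate_discount spec declares Returns: {"type": "object", "fields": ["original_total", "discount_amount", "final_price"]}
Type:
object


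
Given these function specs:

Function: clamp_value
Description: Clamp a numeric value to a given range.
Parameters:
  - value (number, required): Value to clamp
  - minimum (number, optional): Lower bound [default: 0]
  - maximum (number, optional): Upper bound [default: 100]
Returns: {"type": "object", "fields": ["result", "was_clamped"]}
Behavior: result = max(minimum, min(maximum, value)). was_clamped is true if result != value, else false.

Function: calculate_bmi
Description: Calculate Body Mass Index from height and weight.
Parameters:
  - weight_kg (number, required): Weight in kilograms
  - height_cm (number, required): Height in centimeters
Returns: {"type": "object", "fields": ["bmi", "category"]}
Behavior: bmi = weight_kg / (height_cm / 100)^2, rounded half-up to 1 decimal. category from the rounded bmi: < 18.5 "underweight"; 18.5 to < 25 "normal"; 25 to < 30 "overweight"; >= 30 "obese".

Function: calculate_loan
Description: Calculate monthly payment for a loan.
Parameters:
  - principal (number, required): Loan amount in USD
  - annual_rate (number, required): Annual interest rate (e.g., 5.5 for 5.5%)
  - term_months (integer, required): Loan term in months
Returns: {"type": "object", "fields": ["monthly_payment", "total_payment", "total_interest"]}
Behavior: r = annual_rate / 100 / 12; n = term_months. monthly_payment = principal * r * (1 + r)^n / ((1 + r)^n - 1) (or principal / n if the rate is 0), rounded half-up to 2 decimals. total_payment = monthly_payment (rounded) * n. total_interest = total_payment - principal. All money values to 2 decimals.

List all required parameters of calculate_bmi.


Parameters of calculate_bmi and their required/optional flag:
  weight_kg: required
  height_cm: required
height_cm, weight_kg
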